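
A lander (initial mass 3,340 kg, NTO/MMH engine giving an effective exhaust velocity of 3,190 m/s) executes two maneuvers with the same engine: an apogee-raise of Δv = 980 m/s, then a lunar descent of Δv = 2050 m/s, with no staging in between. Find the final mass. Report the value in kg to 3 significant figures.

After the first burn: m = 3340 × exp(−980/3190.0) = 3340 × 0.73550 = 2,456.57 kg.
After the second burn: m = 2,456.57 × exp(−2050/3190.0) = 2,456.57 × 0.52591 = 1,291.93 kg.

final mass ≈ 1290 kg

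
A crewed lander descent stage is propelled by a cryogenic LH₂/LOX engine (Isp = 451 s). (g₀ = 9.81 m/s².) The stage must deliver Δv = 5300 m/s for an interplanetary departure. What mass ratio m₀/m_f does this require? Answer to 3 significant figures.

mass ratio ≈ 3.31

v_e = Isp · g₀ = 451 × 9.81 = 4424.3 m/s.
Using Δv = v_e ln(m₀/m_f): m₀/m_f = exp(Δv / v_e) = exp(5300 / 4424.3) = exp(1.1979) = 3.3132.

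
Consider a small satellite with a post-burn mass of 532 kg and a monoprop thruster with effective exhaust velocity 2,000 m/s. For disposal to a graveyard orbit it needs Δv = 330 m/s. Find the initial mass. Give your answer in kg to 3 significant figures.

Rocket equation: m₀/m_f = exp(Δv / v_e) = exp(330 / 2000.0) = exp(0.1650) = 1.1794.
m₀ = m_f × 1.1794 = 532 × 1.1794 = 627.441 kg.

initial mass ≈ 627 kg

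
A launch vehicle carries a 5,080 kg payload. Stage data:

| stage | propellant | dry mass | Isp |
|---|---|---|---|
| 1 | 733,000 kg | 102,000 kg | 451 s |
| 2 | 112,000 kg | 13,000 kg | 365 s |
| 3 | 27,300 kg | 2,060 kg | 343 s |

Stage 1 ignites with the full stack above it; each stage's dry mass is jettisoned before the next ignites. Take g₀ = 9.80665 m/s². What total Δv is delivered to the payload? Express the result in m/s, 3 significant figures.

Δv ≈ 15500 m/s

Ignition mass of stage 1 = 733,000+102,000 + 112,000+13,000 + 27,300+2,060 + 5,080 = 994,440 kg.
Stage 1: m₀ = 994,440 kg, m_f = 994,440 − 733,000 = 261,440 kg; Δv = 451×9.80665×ln(3.804) = 4422.8×1.3360 ≈ 5909 m/s.
Stage 2: m₀ = 159,440 kg, m_f = 159,440 − 112,000 = 47,440 kg; Δv = 365×9.80665×ln(3.361) = 3579.4×1.2122 ≈ 4339 m/s.
Stage 3: m₀ = 34,440 kg, m_f = 34,440 − 27,300 = 7,140 kg; Δv = 343×9.80665×ln(4.824) = 3363.7×1.5735 ≈ 5293 m/s.
Total Δv = 5909 + 4339 + 5293 = 15541 m/s.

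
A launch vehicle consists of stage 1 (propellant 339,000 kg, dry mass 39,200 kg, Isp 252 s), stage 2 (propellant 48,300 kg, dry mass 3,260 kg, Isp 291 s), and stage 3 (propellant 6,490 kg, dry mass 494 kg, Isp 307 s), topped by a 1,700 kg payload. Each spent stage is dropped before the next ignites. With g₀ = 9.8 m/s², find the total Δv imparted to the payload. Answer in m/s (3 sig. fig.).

Δv ≈ 12400 m/s

Ignition mass of stage 1 = 339,000+39,200 + 48,300+3,260 + 6,490+494 + 1,700 = 438,444 kg.
Stage 1: m₀ = 438,444 kg, m_f = 438,444 − 339,000 = 99,444 kg; Δv = 252×9.8×ln(4.409) = 2469.6×1.4836 ≈ 3664 m/s.
Stage 2: m₀ = 60,244 kg, m_f = 60,244 − 48,300 = 11,944 kg; Δv = 291×9.8×ln(5.044) = 2851.8×1.6182 ≈ 4615 m/s.
Stage 3: m₀ = 8,684 kg, m_f = 8,684 − 6,490 = 2,194 kg; Δv = 307×9.8×ln(3.958) = 3008.6×1.3758 ≈ 4139 m/s.
Total Δv = 3664 + 4615 + 4139 = 12418 m/s.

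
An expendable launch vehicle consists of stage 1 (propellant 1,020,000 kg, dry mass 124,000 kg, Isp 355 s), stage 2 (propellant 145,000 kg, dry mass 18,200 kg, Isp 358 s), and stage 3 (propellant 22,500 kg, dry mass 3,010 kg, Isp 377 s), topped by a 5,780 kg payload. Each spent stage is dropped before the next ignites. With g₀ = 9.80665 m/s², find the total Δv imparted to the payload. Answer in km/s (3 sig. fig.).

Δv ≈ 14.5 km/s

Ignition mass of stage 1 = 1,020,000+124,000 + 145,000+18,200 + 22,500+3,010 + 5,780 = 1,338,490 kg.
Stage 1: m₀ = 1,338,490 kg, m_f = 1,338,490 − 1,020,000 = 318,490 kg; Δv = 355×9.80665×ln(4.203) = 3481.4×1.4357 ≈ 4998 m/s.
Stage 2: m₀ = 194,490 kg, m_f = 194,490 − 145,000 = 49,490 kg; Δv = 358×9.80665×ln(3.93) = 3510.8×1.3686 ≈ 4805 m/s.
Stage 3: m₀ = 31,290 kg, m_f = 31,290 − 22,500 = 8,790 kg; Δv = 377×9.80665×ln(3.56) = 3697.1×1.2697 ≈ 4694 m/s.
Total Δv = 4998 + 4805 + 4694 = 14497 m/s.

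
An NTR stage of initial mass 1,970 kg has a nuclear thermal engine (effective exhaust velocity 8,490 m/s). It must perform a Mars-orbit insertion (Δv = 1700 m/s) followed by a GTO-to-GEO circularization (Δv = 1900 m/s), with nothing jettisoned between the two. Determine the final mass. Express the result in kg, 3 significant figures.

After the first burn: m = 1970 × exp(−1700/8490.0) = 1970 × 0.81854 = 1,612.52 kg.
After the second burn: m = 1,612.52 × exp(−1900/8490.0) = 1,612.52 × 0.79948 = 1,289.18 kg.

final mass ≈ 1290 kg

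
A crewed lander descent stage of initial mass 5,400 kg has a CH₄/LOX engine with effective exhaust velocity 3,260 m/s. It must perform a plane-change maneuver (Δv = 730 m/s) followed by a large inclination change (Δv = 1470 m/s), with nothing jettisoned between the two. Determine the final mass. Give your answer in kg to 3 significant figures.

final mass ≈ 2750 kg

After the first burn: m = 5400 × exp(−730/3260.0) = 5400 × 0.79937 = 4,316.6 kg.
After the second burn: m = 4,316.6 × exp(−1470/3260.0) = 4,316.6 × 0.63704 = 2,749.85 kg.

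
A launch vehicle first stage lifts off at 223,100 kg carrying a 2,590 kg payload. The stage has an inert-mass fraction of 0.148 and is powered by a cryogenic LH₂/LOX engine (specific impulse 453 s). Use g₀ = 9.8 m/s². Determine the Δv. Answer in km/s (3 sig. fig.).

Δv ≈ 8.19 km/s

Stage wet mass = m₀ − payload = 223,100 − 2,590 = 220,510 kg.
Stage dry mass = ε × stage wet mass = 0.148 × 220,510 = 32,635.5 kg.
Burnout mass m_f = stage dry + payload = 32,635.5 + 2,590 = 35,225.5 kg.
v_e = Isp · g₀ = 453 × 9.8 = 4439.4 m/s.
By the Tsiolkovsky rocket equation, Δv = v_e · ln(223,100/35,225.5) = 4439.4 × ln(6.333) = 4439.4 × 1.8458 ≈ 8194 m/s.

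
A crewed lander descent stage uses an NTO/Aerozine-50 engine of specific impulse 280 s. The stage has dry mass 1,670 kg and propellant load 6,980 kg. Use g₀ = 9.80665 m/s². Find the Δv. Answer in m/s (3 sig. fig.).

Δv ≈ 4520 m/s

v_e = Isp · g₀ = 280 × 9.80665 = 2745.9 m/s.
m₀ = m_dry + m_prop = 1,670 + 6,980 = 8,650 kg.
Using Δv = v_e ln(m₀/m_f): Δv = v_e · ln(m₀/m_f) = 2745.9 × ln(5.18) = 2745.9 × 1.6447 ≈ 4516.2 m/s.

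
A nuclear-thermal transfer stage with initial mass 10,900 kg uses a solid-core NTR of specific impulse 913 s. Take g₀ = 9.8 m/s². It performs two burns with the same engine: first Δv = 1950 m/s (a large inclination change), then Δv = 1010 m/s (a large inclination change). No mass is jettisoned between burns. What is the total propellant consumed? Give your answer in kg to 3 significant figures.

v_e = Isp · g₀ = 913 × 9.8 = 8947.4 m/s.
After the first burn: m = 10900 × exp(−1950/8947.4) = 10900 × 0.80417 = 8,765.45 kg.
After the second burn: m = 8,765.45 × exp(−1010/8947.4) = 8,765.45 × 0.89326 = 7,829.83 kg.
Total propellant = m₀ − m_final = 10900 − 7,829.83 = 3,070.17 kg.

total propellant consumed ≈ 3070 kg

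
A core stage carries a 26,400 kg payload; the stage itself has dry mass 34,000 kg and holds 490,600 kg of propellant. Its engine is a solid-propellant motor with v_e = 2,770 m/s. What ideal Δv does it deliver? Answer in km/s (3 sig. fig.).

m₀ = payload + dry + propellant = 26,400 + 34,000 + 490,600 = 551,000 kg.
m_f = payload + dry = 26,400 + 34,000 = 60,400 kg.
From the ideal rocket equation, Δv = v_e · ln(m₀/m_f) = 2770.0 × ln(9.123) = 2770.0 × 2.2107 ≈ 6123.8 m/s.

Δv ≈ 6.12 km/s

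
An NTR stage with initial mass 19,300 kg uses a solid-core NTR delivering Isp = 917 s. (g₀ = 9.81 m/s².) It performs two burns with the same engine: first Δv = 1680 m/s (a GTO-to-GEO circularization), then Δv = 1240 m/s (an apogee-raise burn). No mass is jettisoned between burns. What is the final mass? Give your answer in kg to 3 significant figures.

final mass ≈ 14000 kg

v_e = Isp · g₀ = 917 × 9.81 = 8995.8 m/s.
After the first burn: m = 19300 × exp(−1680/8995.8) = 19300 × 0.82965 = 16,012.2 kg.
After the second burn: m = 16,012.2 × exp(−1240/8995.8) = 16,012.2 × 0.87124 = 13,950.5 kg.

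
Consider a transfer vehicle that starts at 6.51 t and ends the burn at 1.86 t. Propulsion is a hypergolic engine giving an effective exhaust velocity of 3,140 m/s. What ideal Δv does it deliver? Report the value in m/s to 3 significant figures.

Δv = v_e · ln(m₀/m_f) = 3140.0 × ln(3.5) = 3140.0 × 1.2528 ≈ 3933.7 m/s.

Δv ≈ 3930 m/s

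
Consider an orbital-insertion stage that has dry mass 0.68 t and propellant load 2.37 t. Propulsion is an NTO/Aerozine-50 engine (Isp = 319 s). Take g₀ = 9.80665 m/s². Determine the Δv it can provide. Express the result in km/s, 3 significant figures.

v_e = Isp · g₀ = 319 × 9.80665 = 3128.3 m/s.
m₀ = m_dry + m_prop = 0.68 + 2.37 = 3.05 t.
Using Δv = v_e ln(m₀/m_f): Δv = v_e · ln(m₀/m_f) = 3128.3 × ln(4.485) = 3128.3 × 1.5008 ≈ 4695.0 m/s.

Δv ≈ 4.69 km/s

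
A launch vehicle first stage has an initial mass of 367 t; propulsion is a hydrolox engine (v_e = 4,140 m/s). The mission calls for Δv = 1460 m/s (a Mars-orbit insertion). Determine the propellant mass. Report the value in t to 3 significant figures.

propellant mass ≈ 109 t

Rocket equation: m₀/m_f = exp(Δv / v_e) = exp(1460 / 4140.0) = exp(0.3527) = 1.4228.
m_f = 367 / 1.4228 = 257.942 t, so propellant = m₀ − m_f = 367 − 257.942 = 109.058 t.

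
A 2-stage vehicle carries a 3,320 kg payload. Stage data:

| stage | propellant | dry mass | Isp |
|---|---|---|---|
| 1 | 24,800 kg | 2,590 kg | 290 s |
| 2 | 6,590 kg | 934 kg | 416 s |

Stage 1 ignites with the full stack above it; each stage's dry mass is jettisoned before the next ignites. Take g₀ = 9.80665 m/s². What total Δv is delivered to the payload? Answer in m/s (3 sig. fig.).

Δv ≈ 6790 m/s

Ignition mass of stage 1 = 24,800+2,590 + 6,590+934 + 3,320 = 38,234 kg.
Stage 1: m₀ = 38,234 kg, m_f = 38,234 − 24,800 = 13,434 kg; Δv = 290×9.80665×ln(2.846) = 2843.9×1.0459 ≈ 2975 m/s.
Stage 2: m₀ = 10,844 kg, m_f = 10,844 − 6,590 = 4,254 kg; Δv = 416×9.80665×ln(2.549) = 4079.6×0.9358 ≈ 3817 m/s.
Total Δv = 2975 + 3817 = 6792 m/s.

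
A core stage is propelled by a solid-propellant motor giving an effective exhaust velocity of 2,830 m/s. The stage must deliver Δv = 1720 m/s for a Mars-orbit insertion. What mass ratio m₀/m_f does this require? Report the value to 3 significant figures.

mass ratio ≈ 1.84

Rocket equation: m₀/m_f = exp(Δv / v_e) = exp(1720 / 2830.0) = exp(0.6078) = 1.8363.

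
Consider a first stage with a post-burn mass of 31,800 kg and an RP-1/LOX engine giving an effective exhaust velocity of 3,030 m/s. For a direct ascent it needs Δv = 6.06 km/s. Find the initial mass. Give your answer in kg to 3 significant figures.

m₀/m_f = exp(Δv / v_e) = exp(6060 / 3030.0) = exp(2.0000) = 7.3891.
m₀ = m_f × 7.3891 = 31,800 × 7.3891 = 234,973 kg.

initial mass ≈ 235000 kg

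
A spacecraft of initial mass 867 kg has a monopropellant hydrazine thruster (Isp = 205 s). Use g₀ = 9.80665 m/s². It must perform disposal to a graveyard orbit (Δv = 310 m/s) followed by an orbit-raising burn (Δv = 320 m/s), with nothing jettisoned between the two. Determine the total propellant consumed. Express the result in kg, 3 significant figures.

total propellant consumed ≈ 233 kg

v_e = Isp · g₀ = 205 × 9.80665 = 2010.4 m/s.
After the first burn: m = 867 × exp(−310/2010.4) = 867 × 0.85710 = 743.106 kg.
After the second burn: m = 743.106 × exp(−320/2010.4) = 743.106 × 0.85285 = 633.758 kg.
Total propellant = m₀ − m_final = 867 − 633.758 = 233.242 kg.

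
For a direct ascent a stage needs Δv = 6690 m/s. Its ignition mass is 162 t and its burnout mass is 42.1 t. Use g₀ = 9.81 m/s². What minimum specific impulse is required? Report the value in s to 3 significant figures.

ln(m₀/m_f) = ln(162000/42100) = ln(3.848) = 1.3475.
v_e = Δv / ln(m₀/m_f) = 6690 / 1.3475 = 4964.6 m/s.
Isp = v_e / g₀ = 4964.6 / 9.81 = 506.1 s.

Isp ≈ 506 s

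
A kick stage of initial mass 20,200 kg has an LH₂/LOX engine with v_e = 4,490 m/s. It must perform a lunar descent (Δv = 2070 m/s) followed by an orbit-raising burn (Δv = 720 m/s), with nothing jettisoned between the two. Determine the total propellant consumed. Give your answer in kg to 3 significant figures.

total propellant consumed ≈ 9350 kg

After the first burn: m = 20200 × exp(−2070/4490.0) = 20200 × 0.63064 = 12,738.9 kg.
After the second burn: m = 12,738.9 × exp(−720/4490.0) = 12,738.9 × 0.85184 = 10,851.5 kg.
Total propellant = m₀ − m_final = 20200 − 10,851.5 = 9,348.5 kg.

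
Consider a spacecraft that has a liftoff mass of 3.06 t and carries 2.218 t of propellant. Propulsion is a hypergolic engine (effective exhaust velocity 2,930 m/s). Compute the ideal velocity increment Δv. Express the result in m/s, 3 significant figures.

m_f = m₀ − m_prop = 3.06 − 2.218 = 0.842 t.
Δv = v_e · ln(m₀/m_f) = 2930.0 × ln(3.634) = 2930.0 × 1.2904 ≈ 3780.8 m/s.

Δv ≈ 3780 m/s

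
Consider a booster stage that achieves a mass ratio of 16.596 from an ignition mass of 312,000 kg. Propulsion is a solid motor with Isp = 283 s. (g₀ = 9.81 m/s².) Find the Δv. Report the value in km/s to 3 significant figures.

v_e = Isp · g₀ = 283 × 9.81 = 2776.2 m/s.
Δv = v_e · ln(16.596) = 2776.2 × 2.8092 ≈ 7798.9 m/s.

Δv ≈ 7.80 km/s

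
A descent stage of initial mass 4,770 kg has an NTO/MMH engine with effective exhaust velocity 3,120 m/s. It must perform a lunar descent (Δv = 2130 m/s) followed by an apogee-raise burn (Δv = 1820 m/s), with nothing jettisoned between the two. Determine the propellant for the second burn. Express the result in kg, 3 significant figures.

After the first burn: m = 4770 × exp(−2130/3120.0) = 4770 × 0.50525 = 2,410.04 kg.
After the second burn: m = 2,410.04 × exp(−1820/3120.0) = 2,410.04 × 0.55804 = 1,344.9 kg.
Second-burn propellant = 2,410.04 − 1,344.9 = 1,065.14 kg.

propellant for the second burn ≈ 1070 kg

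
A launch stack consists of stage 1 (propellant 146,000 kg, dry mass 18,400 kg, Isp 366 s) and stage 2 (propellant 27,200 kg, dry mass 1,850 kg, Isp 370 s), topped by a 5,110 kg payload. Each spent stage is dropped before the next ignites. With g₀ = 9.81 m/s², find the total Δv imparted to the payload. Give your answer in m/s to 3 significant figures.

Δv ≈ 10500 m/s

Ignition mass of stage 1 = 146,000+18,400 + 27,200+1,850 + 5,110 = 198,560 kg.
Stage 1: m₀ = 198,560 kg, m_f = 198,560 − 146,000 = 52,560 kg; Δv = 366×9.81×ln(3.778) = 3590.5×1.3291 ≈ 4772 m/s.
Stage 2: m₀ = 34,160 kg, m_f = 34,160 − 27,200 = 6,960 kg; Δv = 370×9.81×ln(4.908) = 3629.7×1.5909 ≈ 5774 m/s.
Total Δv = 4772 + 5774 = 10546 m/s.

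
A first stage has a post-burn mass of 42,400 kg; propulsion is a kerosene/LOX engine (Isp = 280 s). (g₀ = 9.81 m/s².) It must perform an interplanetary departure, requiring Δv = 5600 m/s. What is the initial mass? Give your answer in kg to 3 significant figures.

initial mass ≈ 326000 kg

v_e = Isp · g₀ = 280 × 9.81 = 2746.8 m/s.
m₀/m_f = exp(Δv / v_e) = exp(5600 / 2746.8) = exp(2.0387) = 7.6809.
m₀ = m_f × 7.6809 = 42,400 × 7.6809 = 325,670 kg.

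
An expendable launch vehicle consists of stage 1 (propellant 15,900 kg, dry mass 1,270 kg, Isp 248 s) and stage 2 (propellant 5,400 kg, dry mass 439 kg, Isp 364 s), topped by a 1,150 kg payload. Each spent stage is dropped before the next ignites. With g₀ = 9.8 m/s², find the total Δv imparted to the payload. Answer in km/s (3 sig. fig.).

Ignition mass of stage 1 = 15,900+1,270 + 5,400+439 + 1,150 = 24,159 kg.
Stage 1: m₀ = 24,159 kg, m_f = 24,159 − 15,900 = 8,259 kg; Δv = 248×9.8×ln(2.925) = 2430.4×1.0734 ≈ 2609 m/s.
Stage 2: m₀ = 6,989 kg, m_f = 6,989 − 5,400 = 1,589 kg; Δv = 364×9.8×ln(4.398) = 3567.2×1.4812 ≈ 5284 m/s.
Total Δv = 2609 + 5284 = 7893 m/s.

Δv ≈ 7.89 km/s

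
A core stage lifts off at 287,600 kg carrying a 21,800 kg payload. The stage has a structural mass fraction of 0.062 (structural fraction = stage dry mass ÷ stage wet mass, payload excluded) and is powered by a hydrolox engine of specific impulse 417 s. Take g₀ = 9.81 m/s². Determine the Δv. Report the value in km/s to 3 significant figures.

Δv ≈ 8.25 km/s

Stage wet mass = m₀ − payload = 287,600 − 21,800 = 265,800 kg.
Stage dry mass = ε × stage wet mass = 0.062 × 265,800 = 16,479.6 kg.
Burnout mass m_f = stage dry + payload = 16,479.6 + 21,800 = 38,279.6 kg.
v_e = Isp · g₀ = 417 × 9.81 = 4090.8 m/s.
From the ideal rocket equation, Δv = v_e · ln(287,600/38,279.6) = 4090.8 × ln(7.513) = 4090.8 × 2.0167 ≈ 8250 m/s.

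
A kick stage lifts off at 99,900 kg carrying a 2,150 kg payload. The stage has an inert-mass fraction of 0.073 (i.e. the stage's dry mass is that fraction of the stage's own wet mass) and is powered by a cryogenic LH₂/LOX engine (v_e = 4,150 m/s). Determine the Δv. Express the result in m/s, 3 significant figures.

Stage wet mass = m₀ − payload = 99,900 − 2,150 = 97,750 kg.
Stage dry mass = ε × stage wet mass = 0.073 × 97,750 = 7,135.75 kg.
Burnout mass m_f = stage dry + payload = 7,135.75 + 2,150 = 9,285.75 kg.
Rocket equation: Δv = v_e · ln(99,900/9,285.75) = 4150.0 × ln(10.76) = 4150.0 × 2.3757 ≈ 9859 m/s.

Δv ≈ 9860 m/s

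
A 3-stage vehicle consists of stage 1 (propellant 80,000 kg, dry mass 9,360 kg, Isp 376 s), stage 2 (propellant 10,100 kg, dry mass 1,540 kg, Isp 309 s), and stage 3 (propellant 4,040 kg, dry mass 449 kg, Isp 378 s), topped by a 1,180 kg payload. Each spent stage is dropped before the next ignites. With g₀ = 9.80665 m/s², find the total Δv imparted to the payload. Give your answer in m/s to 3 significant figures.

Ignition mass of stage 1 = 80,000+9,360 + 10,100+1,540 + 4,040+449 + 1,180 = 106,669 kg.
Stage 1: m₀ = 106,669 kg, m_f = 106,669 − 80,000 = 26,669 kg; Δv = 376×9.80665×ln(4) = 3687.3×1.3862 ≈ 5111 m/s.
Stage 2: m₀ = 17,309 kg, m_f = 17,309 − 10,100 = 7,209 kg; Δv = 309×9.80665×ln(2.401) = 3030.3×0.8759 ≈ 2654 m/s.
Stage 3: m₀ = 5,669 kg, m_f = 5,669 − 4,040 = 1,629 kg; Δv = 378×9.80665×ln(3.48) = 3706.9×1.2470 ≈ 4623 m/s.
Total Δv = 5111 + 2654 + 4623 = 12388 m/s.

Δv ≈ 12400 m/s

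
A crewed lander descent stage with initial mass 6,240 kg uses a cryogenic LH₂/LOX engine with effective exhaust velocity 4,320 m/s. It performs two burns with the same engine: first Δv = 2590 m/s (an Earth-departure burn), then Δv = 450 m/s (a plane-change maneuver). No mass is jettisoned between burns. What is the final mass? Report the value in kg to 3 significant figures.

After the first burn: m = 6240 × exp(−2590/4320.0) = 6240 × 0.54907 = 3,426.2 kg.
After the second burn: m = 3,426.2 × exp(−450/4320.0) = 3,426.2 × 0.90108 = 3,087.28 kg.

final mass ≈ 3090 kg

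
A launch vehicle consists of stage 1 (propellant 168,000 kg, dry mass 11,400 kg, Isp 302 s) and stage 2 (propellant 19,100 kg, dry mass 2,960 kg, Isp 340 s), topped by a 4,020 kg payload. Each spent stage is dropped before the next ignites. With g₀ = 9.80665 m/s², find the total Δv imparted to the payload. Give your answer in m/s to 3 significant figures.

Ignition mass of stage 1 = 168,000+11,400 + 19,100+2,960 + 4,020 = 205,480 kg.
Stage 1: m₀ = 205,480 kg, m_f = 205,480 − 168,000 = 37,480 kg; Δv = 302×9.80665×ln(5.482) = 2961.6×1.7015 ≈ 5039 m/s.
Stage 2: m₀ = 26,080 kg, m_f = 26,080 − 19,100 = 6,980 kg; Δv = 340×9.80665×ln(3.736) = 3334.3×1.3181 ≈ 4395 m/s.
Total Δv = 5039 + 4395 = 9434 m/s.

Δv ≈ 9430 m/s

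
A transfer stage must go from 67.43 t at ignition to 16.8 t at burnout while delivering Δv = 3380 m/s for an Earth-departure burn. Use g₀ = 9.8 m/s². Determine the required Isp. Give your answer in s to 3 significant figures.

ln(m₀/m_f) = ln(67430/16800) = ln(4.014) = 1.3897.
By the Tsiolkovsky rocket equation, v_e = Δv / ln(m₀/m_f) = 3380 / 1.3897 = 2432.2 m/s.
Isp = v_e / g₀ = 2432.2 / 9.8 = 248.2 s.

Isp ≈ 248 s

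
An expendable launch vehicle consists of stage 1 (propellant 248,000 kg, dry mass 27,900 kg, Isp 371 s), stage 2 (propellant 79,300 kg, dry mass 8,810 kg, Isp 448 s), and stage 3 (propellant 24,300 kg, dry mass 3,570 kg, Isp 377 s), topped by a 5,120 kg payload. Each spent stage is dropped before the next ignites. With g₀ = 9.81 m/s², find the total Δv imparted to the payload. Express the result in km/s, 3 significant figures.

Δv ≈ 13.2 km/s

Ignition mass of stage 1 = 248,000+27,900 + 79,300+8,810 + 24,300+3,570 + 5,120 = 397,000 kg.
Stage 1: m₀ = 397,000 kg, m_f = 397,000 − 248,000 = 149,000 kg; Δv = 371×9.81×ln(2.664) = 3639.5×0.9800 ≈ 3567 m/s.
Stage 2: m₀ = 121,100 kg, m_f = 121,100 − 79,300 = 41,800 kg; Δv = 448×9.81×ln(2.897) = 4394.9×1.0637 ≈ 4675 m/s.
Stage 3: m₀ = 32,990 kg, m_f = 32,990 − 24,300 = 8,690 kg; Δv = 377×9.81×ln(3.796) = 3698.4×1.3340 ≈ 4934 m/s.
Total Δv = 3567 + 4675 + 4934 = 13176 m/s.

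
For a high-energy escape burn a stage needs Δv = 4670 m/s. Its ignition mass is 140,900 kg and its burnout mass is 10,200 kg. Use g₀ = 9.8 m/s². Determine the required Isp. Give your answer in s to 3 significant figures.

ln(m₀/m_f) = ln(140900/10200) = ln(13.81) = 2.6257.
By the Tsiolkovsky rocket equation, v_e = Δv / ln(m₀/m_f) = 4670 / 2.6257 = 1778.6 m/s.
Isp = v_e / g₀ = 1778.6 / 9.8 = 181.5 s.

Isp ≈ 181 s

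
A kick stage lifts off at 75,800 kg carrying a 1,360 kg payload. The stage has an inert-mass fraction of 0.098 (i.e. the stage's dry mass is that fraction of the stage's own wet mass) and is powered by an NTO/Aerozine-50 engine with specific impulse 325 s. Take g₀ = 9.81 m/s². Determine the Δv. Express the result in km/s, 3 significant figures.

Δv ≈ 6.92 km/s

Stage wet mass = m₀ − payload = 75,800 − 1,360 = 74,440 kg.
Stage dry mass = ε × stage wet mass = 0.098 × 74,440 = 7,295.12 kg.
Burnout mass m_f = stage dry + payload = 7,295.12 + 1,360 = 8,655.12 kg.
v_e = Isp · g₀ = 325 × 9.81 = 3188.2 m/s.
Rocket equation: Δv = v_e · ln(75,800/8,655.12) = 3188.2 × ln(8.758) = 3188.2 × 2.1699 ≈ 6918 m/s.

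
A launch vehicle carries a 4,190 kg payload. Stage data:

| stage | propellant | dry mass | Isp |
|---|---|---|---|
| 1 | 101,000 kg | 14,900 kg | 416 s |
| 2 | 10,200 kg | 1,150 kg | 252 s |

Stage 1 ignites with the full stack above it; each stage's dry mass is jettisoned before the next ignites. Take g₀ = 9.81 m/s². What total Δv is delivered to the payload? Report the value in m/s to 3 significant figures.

Δv ≈ 8610 m/s

Ignition mass of stage 1 = 101,000+14,900 + 10,200+1,150 + 4,190 = 131,440 kg.
Stage 1: m₀ = 131,440 kg, m_f = 131,440 − 101,000 = 30,440 kg; Δv = 416×9.81×ln(4.318) = 4081.0×1.4628 ≈ 5970 m/s.
Stage 2: m₀ = 15,540 kg, m_f = 15,540 − 10,200 = 5,340 kg; Δv = 252×9.81×ln(2.91) = 2472.1×1.0682 ≈ 2641 m/s.
Total Δv = 5970 + 2641 = 8611 m/s.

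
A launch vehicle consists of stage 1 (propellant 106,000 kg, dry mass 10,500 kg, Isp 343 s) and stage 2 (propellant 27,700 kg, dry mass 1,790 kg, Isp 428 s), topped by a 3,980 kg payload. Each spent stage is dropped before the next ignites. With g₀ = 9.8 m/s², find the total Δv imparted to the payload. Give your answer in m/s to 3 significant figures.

Δv ≈ 11500 m/s

Ignition mass of stage 1 = 106,000+10,500 + 27,700+1,790 + 3,980 = 149,970 kg.
Stage 1: m₀ = 149,970 kg, m_f = 149,970 − 106,000 = 43,970 kg; Δv = 343×9.8×ln(3.411) = 3361.4×1.2269 ≈ 4124 m/s.
Stage 2: m₀ = 33,470 kg, m_f = 33,470 − 27,700 = 5,770 kg; Δv = 428×9.8×ln(5.801) = 4194.4×1.7580 ≈ 7374 m/s.
Total Δv = 4124 + 7374 = 11498 m/s.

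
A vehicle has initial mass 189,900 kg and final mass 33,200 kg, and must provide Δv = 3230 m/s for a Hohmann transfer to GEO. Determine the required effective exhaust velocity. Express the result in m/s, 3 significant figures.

v_e ≈ 1850 m/s

ln(m₀/m_f) = ln(189900/33200) = ln(5.72) = 1.7439.
By the Tsiolkovsky rocket equation, v_e = Δv / ln(m₀/m_f) = 3230 / 1.7439 = 1852.1 m/s.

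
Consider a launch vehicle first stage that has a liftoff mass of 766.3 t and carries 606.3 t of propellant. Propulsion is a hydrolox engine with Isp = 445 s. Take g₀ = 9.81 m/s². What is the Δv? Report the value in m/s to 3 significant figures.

v_e = Isp · g₀ = 445 × 9.81 = 4365.4 m/s.
m_f = m₀ − m_prop = 766.3 − 606.3 = 160 t.
Δv = v_e · ln(m₀/m_f) = 4365.4 × ln(4.789) = 4365.4 × 1.5664 ≈ 6838.0 m/s.

Δv ≈ 6840 m/s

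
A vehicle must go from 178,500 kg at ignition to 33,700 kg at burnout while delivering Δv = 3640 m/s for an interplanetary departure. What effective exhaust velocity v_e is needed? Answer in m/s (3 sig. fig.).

v_e ≈ 2180 m/s

ln(m₀/m_f) = ln(178500/33700) = ln(5.297) = 1.6671.
Using Δv = v_e ln(m₀/m_f): v_e = Δv / ln(m₀/m_f) = 3640 / 1.6671 = 2183.4 m/s.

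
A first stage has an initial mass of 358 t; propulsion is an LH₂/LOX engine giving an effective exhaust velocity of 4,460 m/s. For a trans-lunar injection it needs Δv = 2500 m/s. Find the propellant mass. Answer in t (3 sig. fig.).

From the ideal rocket equation, m₀/m_f = exp(Δv / v_e) = exp(2500 / 4460.0) = exp(0.5605) = 1.7516.
m_f = 358 / 1.7516 = 204.385 t, so propellant = m₀ − m_f = 358 − 204.385 = 153.615 t.

propellant mass ≈ 154 t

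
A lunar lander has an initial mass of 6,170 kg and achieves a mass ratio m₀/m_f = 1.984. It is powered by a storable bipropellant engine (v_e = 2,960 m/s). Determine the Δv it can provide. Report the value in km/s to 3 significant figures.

Δv = v_e · ln(1.984) = 2960.0 × 0.6851 ≈ 2027.9 m/s.

Δv ≈ 2.03 km/s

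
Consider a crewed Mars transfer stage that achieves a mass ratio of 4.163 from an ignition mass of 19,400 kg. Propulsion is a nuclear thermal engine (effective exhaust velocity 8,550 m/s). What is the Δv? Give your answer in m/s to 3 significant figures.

Using Δv = v_e ln(m₀/m_f): Δv = v_e · ln(4.163) = 8550.0 × 1.4262 ≈ 12194.3 m/s.

Δv ≈ 12200 m/s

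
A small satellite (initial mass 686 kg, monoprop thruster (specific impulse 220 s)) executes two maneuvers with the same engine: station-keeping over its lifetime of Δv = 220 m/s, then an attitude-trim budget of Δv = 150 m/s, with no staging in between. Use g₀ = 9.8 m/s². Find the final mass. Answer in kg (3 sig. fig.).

v_e = Isp · g₀ = 220 × 9.8 = 2156.0 m/s.
After the first burn: m = 686 × exp(−220/2156.0) = 686 × 0.90299 = 619.451 kg.
After the second burn: m = 619.451 × exp(−150/2156.0) = 619.451 × 0.93279 = 577.818 kg.

final mass ≈ 578 kg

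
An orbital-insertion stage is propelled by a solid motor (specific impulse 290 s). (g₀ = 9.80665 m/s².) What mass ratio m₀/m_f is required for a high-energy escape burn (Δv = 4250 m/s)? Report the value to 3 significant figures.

v_e = Isp · g₀ = 290 × 9.80665 = 2843.9 m/s.
m₀/m_f = exp(Δv / v_e) = exp(4250 / 2843.9) = exp(1.4944) = 4.4567.

mass ratio ≈ 4.46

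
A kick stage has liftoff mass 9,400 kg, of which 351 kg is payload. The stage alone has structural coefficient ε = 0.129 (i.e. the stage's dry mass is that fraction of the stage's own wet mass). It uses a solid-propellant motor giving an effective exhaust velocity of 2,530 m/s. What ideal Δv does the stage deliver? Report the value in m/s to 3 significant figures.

Stage wet mass = m₀ − payload = 9,400 − 351 = 9,049 kg.
Stage dry mass = ε × stage wet mass = 0.129 × 9,049 = 1,167.32 kg.
Burnout mass m_f = stage dry + payload = 1,167.32 + 351 = 1,518.32 kg.
By the Tsiolkovsky rocket equation, Δv = v_e · ln(9,400/1,518.32) = 2530.0 × ln(6.191) = 2530.0 × 1.8231 ≈ 4612 m/s.

Δv ≈ 4610 m/s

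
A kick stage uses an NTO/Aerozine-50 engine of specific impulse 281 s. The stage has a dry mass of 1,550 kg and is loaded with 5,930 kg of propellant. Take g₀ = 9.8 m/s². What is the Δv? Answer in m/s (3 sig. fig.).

v_e = Isp · g₀ = 281 × 9.8 = 2753.8 m/s.
m₀ = m_dry + m_prop = 1,550 + 5,930 = 7,480 kg.
Δv = v_e · ln(m₀/m_f) = 2753.8 × ln(4.826) = 2753.8 × 1.5740 ≈ 4334.4 m/s.

Δv ≈ 4330 m/s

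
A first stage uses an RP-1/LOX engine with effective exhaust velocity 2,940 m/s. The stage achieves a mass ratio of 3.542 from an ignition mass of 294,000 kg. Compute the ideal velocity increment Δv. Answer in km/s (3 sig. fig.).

Δv ≈ 3.72 km/s

Δv = v_e · ln(3.542) = 2940.0 × 1.2647 ≈ 3718.2 m/s.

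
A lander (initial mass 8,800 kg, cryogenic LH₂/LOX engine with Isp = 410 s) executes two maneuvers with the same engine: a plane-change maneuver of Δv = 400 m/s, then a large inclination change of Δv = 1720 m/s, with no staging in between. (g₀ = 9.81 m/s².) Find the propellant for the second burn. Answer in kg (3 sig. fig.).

propellant for the second burn ≈ 2770 kg

v_e = Isp · g₀ = 410 × 9.81 = 4022.1 m/s.
After the first burn: m = 8800 × exp(−400/4022.1) = 8800 × 0.90533 = 7,966.9 kg.
After the second burn: m = 7,966.9 × exp(−1720/4022.1) = 7,966.9 × 0.65205 = 5,194.82 kg.
Second-burn propellant = 7,966.9 − 5,194.82 = 2,772.08 kg.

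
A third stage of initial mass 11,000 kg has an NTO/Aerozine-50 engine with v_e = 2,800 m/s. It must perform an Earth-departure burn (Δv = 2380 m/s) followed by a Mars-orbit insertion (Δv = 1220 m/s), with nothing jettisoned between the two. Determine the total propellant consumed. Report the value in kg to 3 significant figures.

After the first burn: m = 11000 × exp(−2380/2800.0) = 11000 × 0.42741 = 4,701.51 kg.
After the second burn: m = 4,701.51 × exp(−1220/2800.0) = 4,701.51 × 0.64680 = 3,040.94 kg.
Total propellant = m₀ − m_final = 11000 − 3,040.94 = 7,959.06 kg.

total propellant consumed ≈ 7960 kg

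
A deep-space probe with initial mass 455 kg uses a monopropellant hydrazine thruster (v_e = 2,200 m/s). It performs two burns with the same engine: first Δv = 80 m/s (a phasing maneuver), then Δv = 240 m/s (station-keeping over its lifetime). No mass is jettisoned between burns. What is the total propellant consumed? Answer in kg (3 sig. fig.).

After the first burn: m = 455 × exp(−80/2200.0) = 455 × 0.96429 = 438.752 kg.
After the second burn: m = 438.752 × exp(−240/2200.0) = 438.752 × 0.89665 = 393.407 kg.
Total propellant = m₀ − m_final = 455 − 393.407 = 61.593 kg.

total propellant consumed ≈ 61.6 kg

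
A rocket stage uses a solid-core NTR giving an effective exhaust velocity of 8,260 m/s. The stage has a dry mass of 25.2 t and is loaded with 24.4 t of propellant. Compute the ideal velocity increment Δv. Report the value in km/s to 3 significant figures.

m₀ = m_dry + m_prop = 25.2 + 24.4 = 49.6 t.
By the Tsiolkovsky rocket equation, Δv = v_e · ln(m₀/m_f) = 8260.0 × ln(1.968) = 8260.0 × 0.6771 ≈ 5593.2 m/s.

Δv ≈ 5.59 km/s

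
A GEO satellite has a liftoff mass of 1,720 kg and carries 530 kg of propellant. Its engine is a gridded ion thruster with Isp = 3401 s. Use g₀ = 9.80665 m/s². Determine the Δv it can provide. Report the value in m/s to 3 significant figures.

Δv ≈ 12300 m/s

v_e = Isp · g₀ = 3401 × 9.80665 = 33352.4 m/s.
m_f = m₀ − m_prop = 1,720 − 530 = 1,190 kg.
Δv = v_e · ln(m₀/m_f) = 33352.4 × ln(1.445) = 33352.4 × 0.3684 ≈ 12286.1 m/s.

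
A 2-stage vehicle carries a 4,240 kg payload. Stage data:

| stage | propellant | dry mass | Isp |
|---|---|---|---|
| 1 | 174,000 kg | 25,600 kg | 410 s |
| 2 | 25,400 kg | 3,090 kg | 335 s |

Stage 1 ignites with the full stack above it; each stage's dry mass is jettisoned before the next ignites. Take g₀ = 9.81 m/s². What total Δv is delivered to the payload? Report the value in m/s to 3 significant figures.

Ignition mass of stage 1 = 174,000+25,600 + 25,400+3,090 + 4,240 = 232,330 kg.
Stage 1: m₀ = 232,330 kg, m_f = 232,330 − 174,000 = 58,330 kg; Δv = 410×9.81×ln(3.983) = 4022.1×1.3820 ≈ 5559 m/s.
Stage 2: m₀ = 32,730 kg, m_f = 32,730 − 25,400 = 7,330 kg; Δv = 335×9.81×ln(4.465) = 3286.4×1.4963 ≈ 4917 m/s.
Total Δv = 5559 + 4917 = 10476 m/s.

Δv ≈ 10500 m/s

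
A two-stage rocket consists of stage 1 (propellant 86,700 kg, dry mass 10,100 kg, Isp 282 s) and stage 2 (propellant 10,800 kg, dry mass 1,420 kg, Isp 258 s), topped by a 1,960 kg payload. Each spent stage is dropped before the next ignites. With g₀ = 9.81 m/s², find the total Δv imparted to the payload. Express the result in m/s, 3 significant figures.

Ignition mass of stage 1 = 86,700+10,100 + 10,800+1,420 + 1,960 = 110,980 kg.
Stage 1: m₀ = 110,980 kg, m_f = 110,980 − 86,700 = 24,280 kg; Δv = 282×9.81×ln(4.571) = 2766.4×1.5197 ≈ 4204 m/s.
Stage 2: m₀ = 14,180 kg, m_f = 14,180 − 10,800 = 3,380 kg; Δv = 258×9.81×ln(4.195) = 2531.0×1.4340 ≈ 3629 m/s.
Total Δv = 4204 + 3629 = 7833 m/s.

Δv ≈ 7830 m/s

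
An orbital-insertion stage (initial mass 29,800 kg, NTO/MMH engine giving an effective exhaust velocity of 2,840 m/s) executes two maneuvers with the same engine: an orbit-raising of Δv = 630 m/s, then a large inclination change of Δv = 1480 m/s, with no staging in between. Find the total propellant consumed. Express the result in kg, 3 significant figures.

total propellant consumed ≈ 15600 kg

After the first burn: m = 29800 × exp(−630/2840.0) = 29800 × 0.80105 = 23,871.3 kg.
After the second burn: m = 23,871.3 × exp(−1480/2840.0) = 23,871.3 × 0.59385 = 14,176 kg.
Total propellant = m₀ − m_final = 29800 − 14,176 = 15,624 kg.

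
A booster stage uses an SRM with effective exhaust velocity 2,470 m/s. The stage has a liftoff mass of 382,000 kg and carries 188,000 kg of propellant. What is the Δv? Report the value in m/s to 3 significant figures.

m_f = m₀ − m_prop = 382,000 − 188,000 = 194,000 kg.
Δv = v_e · ln(m₀/m_f) = 2470.0 × ln(1.969) = 2470.0 × 0.6776 ≈ 1673.6 m/s.

Δv ≈ 1670 m/s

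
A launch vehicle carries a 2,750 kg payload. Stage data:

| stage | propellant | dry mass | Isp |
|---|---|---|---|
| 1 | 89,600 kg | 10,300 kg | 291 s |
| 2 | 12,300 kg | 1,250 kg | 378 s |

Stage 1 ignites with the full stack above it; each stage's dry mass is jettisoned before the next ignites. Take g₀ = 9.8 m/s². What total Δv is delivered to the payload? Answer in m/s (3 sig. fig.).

Δv ≈ 9410 m/s

Ignition mass of stage 1 = 89,600+10,300 + 12,300+1,250 + 2,750 = 116,200 kg.
Stage 1: m₀ = 116,200 kg, m_f = 116,200 − 89,600 = 26,600 kg; Δv = 291×9.8×ln(4.368) = 2851.8×1.4744 ≈ 4205 m/s.
Stage 2: m₀ = 16,300 kg, m_f = 16,300 − 12,300 = 4,000 kg; Δv = 378×9.8×ln(4.075) = 3704.4×1.4049 ≈ 5204 m/s.
Total Δv = 4205 + 5204 = 9409 m/s.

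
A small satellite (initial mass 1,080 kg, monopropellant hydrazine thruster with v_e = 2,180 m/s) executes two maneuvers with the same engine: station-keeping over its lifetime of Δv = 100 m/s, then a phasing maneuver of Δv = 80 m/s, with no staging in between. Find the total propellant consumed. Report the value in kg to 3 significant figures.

After the first burn: m = 1080 × exp(−100/2180.0) = 1080 × 0.95516 = 1,031.57 kg.
After the second burn: m = 1,031.57 × exp(−80/2180.0) = 1,031.57 × 0.96397 = 994.403 kg.
Total propellant = m₀ − m_final = 1080 − 994.403 = 85.597 kg.

total propellant consumed ≈ 85.6 kg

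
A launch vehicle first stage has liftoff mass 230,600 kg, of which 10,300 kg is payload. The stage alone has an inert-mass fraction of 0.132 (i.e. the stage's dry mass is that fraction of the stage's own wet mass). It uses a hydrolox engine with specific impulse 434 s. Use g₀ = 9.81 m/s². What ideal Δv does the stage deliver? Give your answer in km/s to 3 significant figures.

Δv ≈ 7.52 km/s

Stage wet mass = m₀ − payload = 230,600 − 10,300 = 220,300 kg.
Stage dry mass = ε × stage wet mass = 0.132 × 220,300 = 29,079.6 kg.
Burnout mass m_f = stage dry + payload = 29,079.6 + 10,300 = 39,379.6 kg.
v_e = Isp · g₀ = 434 × 9.81 = 4257.5 m/s.
Rocket equation: Δv = v_e · ln(230,600/39,379.6) = 4257.5 × ln(5.856) = 4257.5 × 1.7674 ≈ 7525 m/s.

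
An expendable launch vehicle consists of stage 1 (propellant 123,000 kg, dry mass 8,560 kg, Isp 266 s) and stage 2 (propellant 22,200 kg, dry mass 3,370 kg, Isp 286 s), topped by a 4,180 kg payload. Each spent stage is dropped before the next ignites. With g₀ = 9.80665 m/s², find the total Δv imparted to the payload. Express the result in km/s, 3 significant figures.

Δv ≈ 7.60 km/s

Ignition mass of stage 1 = 123,000+8,560 + 22,200+3,370 + 4,180 = 161,310 kg.
Stage 1: m₀ = 161,310 kg, m_f = 161,310 − 123,000 = 38,310 kg; Δv = 266×9.80665×ln(4.211) = 2608.6×1.4376 ≈ 3750 m/s.
Stage 2: m₀ = 29,750 kg, m_f = 29,750 − 22,200 = 7,550 kg; Δv = 286×9.80665×ln(3.94) = 2804.7×1.3713 ≈ 3846 m/s.
Total Δv = 3750 + 3846 = 7596 m/s.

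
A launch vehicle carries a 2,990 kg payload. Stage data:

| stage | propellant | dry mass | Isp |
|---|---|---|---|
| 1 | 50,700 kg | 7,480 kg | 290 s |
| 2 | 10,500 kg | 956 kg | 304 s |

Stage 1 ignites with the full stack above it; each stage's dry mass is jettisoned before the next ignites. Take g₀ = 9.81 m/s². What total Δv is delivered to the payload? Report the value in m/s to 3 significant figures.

Ignition mass of stage 1 = 50,700+7,480 + 10,500+956 + 2,990 = 72,626 kg.
Stage 1: m₀ = 72,626 kg, m_f = 72,626 − 50,700 = 21,926 kg; Δv = 290×9.81×ln(3.312) = 2844.9×1.1976 ≈ 3407 m/s.
Stage 2: m₀ = 14,446 kg, m_f = 14,446 − 10,500 = 3,946 kg; Δv = 304×9.81×ln(3.661) = 2982.2×1.2977 ≈ 3870 m/s.
Total Δv = 3407 + 3870 = 7277 m/s.

Δv ≈ 7280 m/s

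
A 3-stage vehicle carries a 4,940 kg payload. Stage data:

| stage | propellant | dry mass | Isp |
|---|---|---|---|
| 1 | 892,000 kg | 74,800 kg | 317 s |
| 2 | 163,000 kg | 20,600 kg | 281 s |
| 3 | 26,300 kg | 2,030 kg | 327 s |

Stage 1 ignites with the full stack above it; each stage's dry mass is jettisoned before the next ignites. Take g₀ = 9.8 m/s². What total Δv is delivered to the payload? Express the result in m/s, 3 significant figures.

Ignition mass of stage 1 = 892,000+74,800 + 163,000+20,600 + 26,300+2,030 + 4,940 = 1,183,670 kg.
Stage 1: m₀ = 1,183,670 kg, m_f = 1,183,670 − 892,000 = 291,670 kg; Δv = 317×9.8×ln(4.058) = 3106.6×1.4008 ≈ 4352 m/s.
Stage 2: m₀ = 216,870 kg, m_f = 216,870 − 163,000 = 53,870 kg; Δv = 281×9.8×ln(4.026) = 2753.8×1.3927 ≈ 3835 m/s.
Stage 3: m₀ = 33,270 kg, m_f = 33,270 − 26,300 = 6,970 kg; Δv = 327×9.8×ln(4.773) = 3204.6×1.5630 ≈ 5009 m/s.
Total Δv = 4352 + 3835 + 5009 = 13196 m/s.

Δv ≈ 13200 m/s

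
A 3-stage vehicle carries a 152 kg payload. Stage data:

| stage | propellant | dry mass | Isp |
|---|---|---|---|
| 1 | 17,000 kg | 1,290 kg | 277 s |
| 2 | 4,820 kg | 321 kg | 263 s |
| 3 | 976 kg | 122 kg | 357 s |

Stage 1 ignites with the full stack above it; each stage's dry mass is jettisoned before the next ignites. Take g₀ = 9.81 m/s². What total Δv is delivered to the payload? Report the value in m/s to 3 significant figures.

Ignition mass of stage 1 = 17,000+1,290 + 4,820+321 + 976+122 + 152 = 24,681 kg.
Stage 1: m₀ = 24,681 kg, m_f = 24,681 − 17,000 = 7,681 kg; Δv = 277×9.81×ln(3.213) = 2717.4×1.1673 ≈ 3172 m/s.
Stage 2: m₀ = 6,391 kg, m_f = 6,391 − 4,820 = 1,571 kg; Δv = 263×9.81×ln(4.068) = 2580.0×1.4032 ≈ 3620 m/s.
Stage 3: m₀ = 1,250 kg, m_f = 1,250 − 976 = 274 kg; Δv = 357×9.81×ln(4.562) = 3502.2×1.5178 ≈ 5315 m/s.
Total Δv = 3172 + 3620 + 5315 = 12107 m/s.

Δv ≈ 12100 m/s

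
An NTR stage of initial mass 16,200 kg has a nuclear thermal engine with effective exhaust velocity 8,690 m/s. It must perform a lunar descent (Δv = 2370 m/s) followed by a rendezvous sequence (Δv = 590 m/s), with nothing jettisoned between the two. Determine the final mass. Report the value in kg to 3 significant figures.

final mass ≈ 11500 kg

After the first burn: m = 16200 × exp(−2370/8690.0) = 16200 × 0.76130 = 12,333.1 kg.
After the second burn: m = 12,333.1 × exp(−590/8690.0) = 12,333.1 × 0.93436 = 11,523.6 kg.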